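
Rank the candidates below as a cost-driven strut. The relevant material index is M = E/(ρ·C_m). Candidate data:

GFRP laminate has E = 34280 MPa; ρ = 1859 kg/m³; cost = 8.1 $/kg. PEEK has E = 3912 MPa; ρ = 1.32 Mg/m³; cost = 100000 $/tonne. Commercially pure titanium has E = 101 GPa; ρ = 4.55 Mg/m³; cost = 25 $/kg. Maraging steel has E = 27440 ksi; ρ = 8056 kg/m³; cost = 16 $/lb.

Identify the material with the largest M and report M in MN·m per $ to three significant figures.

GFRP laminate, M = 2.28 MN·m per $

Convert each candidate to consistent units, then evaluate M:
  GFRP laminate: E = 34.28 GPa, ρ = 1859 kg/m³, cost = 8.100 $/kg
  PEEK: E = 3.912 GPa, ρ = 1320 kg/m³, cost = 100.0 $/kg
  commercially pure titanium: E = 101.0 GPa, ρ = 4550 kg/m³, cost = 25.00 $/kg
  maraging steel: E = 189.2 GPa, ρ = 8056 kg/m³, cost = 35.27 $/kg
  GFRP laminate: M = 2.28 MN·m per $
  commercially pure titanium: M = 0.888 MN·m per $
  maraging steel: M = 0.666 MN·m per $
  PEEK: M = 0.0296 MN·m per $
GFRP laminate ranks first.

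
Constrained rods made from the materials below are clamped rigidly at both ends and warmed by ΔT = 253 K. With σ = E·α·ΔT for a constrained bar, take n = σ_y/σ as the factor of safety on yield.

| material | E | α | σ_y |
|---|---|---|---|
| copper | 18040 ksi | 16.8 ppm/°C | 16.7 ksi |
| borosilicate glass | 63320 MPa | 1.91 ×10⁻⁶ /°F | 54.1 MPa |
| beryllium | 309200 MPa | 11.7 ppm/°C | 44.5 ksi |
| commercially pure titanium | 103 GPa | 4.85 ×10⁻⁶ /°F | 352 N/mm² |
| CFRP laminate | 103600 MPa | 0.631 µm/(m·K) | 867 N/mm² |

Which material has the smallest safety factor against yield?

copper

With everything in SI (GPa, ×10⁻⁶/K, MPa):
  copper: E = 124.4, α = 16.8, σ_y = 115.1 → σ = 529 MPa, n = 0.218
  borosilicate glass: E = 63.32, α = 3.44, σ_y = 54.10 → σ = 55.1 MPa, n = 0.982
  beryllium: E = 309.2, α = 11.7, σ_y = 306.8 → σ = 915 MPa, n = 0.335
  commercially pure titanium: E = 103.0, α = 8.73, σ_y = 352.0 → σ = 227 MPa, n = 1.55
  CFRP laminate: E = 103.6, α = 0.631, σ_y = 867.0 → σ = 16.5 MPa, n = 52.4
Copper has the lowest safety factor, n = 0.218.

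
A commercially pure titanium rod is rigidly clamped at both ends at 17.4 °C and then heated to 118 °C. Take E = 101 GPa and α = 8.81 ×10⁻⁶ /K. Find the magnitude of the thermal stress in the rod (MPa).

ΔT = 100.6 K. Constrained thermal stress σ = E·α·ΔT = 101.0×10³ MPa × 8.81×10⁻⁶ × 100.6 = 89.5 MPa (compressive).

89.5 MPa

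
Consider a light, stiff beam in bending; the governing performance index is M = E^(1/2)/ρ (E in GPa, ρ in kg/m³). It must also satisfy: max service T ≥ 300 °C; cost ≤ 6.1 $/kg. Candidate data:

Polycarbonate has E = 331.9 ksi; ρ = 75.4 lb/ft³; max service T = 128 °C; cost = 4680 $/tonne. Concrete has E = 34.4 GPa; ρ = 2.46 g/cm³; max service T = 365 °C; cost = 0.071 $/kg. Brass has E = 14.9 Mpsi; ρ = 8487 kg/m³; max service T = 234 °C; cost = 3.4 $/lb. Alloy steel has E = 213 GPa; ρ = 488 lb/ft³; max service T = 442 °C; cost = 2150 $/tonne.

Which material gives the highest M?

concrete

Screen on constraints: max service T ≥ 300 °C; cost ≤ 6.1 $/kg. Survivors: concrete, alloy steel.
Normalizing units and computing the index:
  concrete: E = 34.40 GPa, ρ = 2460 kg/m³
  alloy steel: E = 213.0 GPa, ρ = 7817 kg/m³
  concrete: M = 2.38×10⁻³
  alloy steel: M = 1.87×10⁻³
The maximum is for concrete.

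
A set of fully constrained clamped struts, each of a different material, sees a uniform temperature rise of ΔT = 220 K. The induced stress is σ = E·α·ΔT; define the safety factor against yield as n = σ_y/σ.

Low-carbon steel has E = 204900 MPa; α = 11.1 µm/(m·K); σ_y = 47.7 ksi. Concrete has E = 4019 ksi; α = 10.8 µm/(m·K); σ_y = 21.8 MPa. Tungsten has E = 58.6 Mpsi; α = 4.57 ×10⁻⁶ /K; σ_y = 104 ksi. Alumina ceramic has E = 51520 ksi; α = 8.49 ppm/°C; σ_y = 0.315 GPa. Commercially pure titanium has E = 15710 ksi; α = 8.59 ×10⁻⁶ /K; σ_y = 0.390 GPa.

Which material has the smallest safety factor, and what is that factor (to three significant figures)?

concrete, n = 0.331

Converting E to GPa, α to ×10⁻⁶/K, σ_y to MPa, then σ and n for each:
  low-carbon steel: E = 204.9, α = 11.1, σ_y = 328.9 → σ = 500 MPa, n = 0.657
  concrete: E = 27.71, α = 10.8, σ_y = 21.80 → σ = 65.8 MPa, n = 0.331
  tungsten: E = 404.0, α = 4.57, σ_y = 717.1 → σ = 406 MPa, n = 1.77
  alumina ceramic: E = 355.2, α = 8.49, σ_y = 315.0 → σ = 663 MPa, n = 0.475
  commercially pure titanium: E = 108.3, α = 8.59, σ_y = 390.0 → σ = 205 MPa, n = 1.91
The minimum is concrete at n = 0.331.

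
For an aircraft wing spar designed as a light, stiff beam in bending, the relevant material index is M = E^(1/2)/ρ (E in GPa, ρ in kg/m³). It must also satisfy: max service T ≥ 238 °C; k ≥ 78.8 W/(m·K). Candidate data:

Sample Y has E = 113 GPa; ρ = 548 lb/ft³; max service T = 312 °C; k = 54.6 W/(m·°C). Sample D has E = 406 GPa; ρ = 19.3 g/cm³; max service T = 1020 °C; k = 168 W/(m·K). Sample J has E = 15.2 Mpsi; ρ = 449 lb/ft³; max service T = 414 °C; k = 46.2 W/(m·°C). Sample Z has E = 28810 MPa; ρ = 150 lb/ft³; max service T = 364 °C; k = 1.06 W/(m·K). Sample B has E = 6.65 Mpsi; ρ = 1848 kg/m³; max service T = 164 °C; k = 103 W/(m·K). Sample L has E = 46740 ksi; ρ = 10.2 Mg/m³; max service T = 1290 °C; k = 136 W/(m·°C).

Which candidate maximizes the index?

sample L

Screen on constraints: max service T ≥ 238 °C; k ≥ 78.8 W/(m·K). Survivors: sample D, sample L.
Putting every candidate on a common basis:
  sample D: E = 406.0 GPa, ρ = 19300 kg/m³
  sample L: E = 322.3 GPa, ρ = 10200 kg/m³
  sample L: M = 1.76×10⁻³
  sample D: M = 1.04×10⁻³
Highest index: sample L.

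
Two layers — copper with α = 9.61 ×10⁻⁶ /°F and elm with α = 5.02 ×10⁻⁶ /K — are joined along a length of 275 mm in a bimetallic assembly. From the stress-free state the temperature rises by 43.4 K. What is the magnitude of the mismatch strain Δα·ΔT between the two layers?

5.33×10⁻⁴

copper: α = 9.61×10⁻⁶/°F × 9/5 = 17.3×10⁻⁶/K.
Δα = |17.3 − 5.02|×10⁻⁶/K = 12.3×10⁻⁶/K.
Mismatch strain = Δα·ΔT = 12.3×10⁻⁶ × 43.4 = 5.33×10⁻⁴.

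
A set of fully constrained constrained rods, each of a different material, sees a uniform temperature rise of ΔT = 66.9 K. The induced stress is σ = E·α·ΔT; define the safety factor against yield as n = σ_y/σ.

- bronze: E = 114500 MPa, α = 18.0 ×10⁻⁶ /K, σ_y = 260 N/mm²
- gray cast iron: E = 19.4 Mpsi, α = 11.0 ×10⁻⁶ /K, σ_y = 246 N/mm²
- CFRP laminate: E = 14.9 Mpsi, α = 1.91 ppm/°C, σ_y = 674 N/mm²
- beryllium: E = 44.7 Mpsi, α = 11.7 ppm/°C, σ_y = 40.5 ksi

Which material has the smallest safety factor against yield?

beryllium

In consistent units (E in GPa, α in ×10⁻⁶/K, σ_y in MPa):
  bronze: E = 114.5, α = 18.0, σ_y = 260.0 → σ = 138 MPa, n = 1.89
  gray cast iron: E = 133.8, α = 11.0, σ_y = 246.0 → σ = 98.4 MPa, n = 2.50
  CFRP laminate: E = 102.7, α = 1.91, σ_y = 674.0 → σ = 13.1 MPa, n = 51.3
  beryllium: E = 308.2, α = 11.7, σ_y = 279.2 → σ = 241 MPa, n = 1.16
Smallest n: beryllium with n = 1.16.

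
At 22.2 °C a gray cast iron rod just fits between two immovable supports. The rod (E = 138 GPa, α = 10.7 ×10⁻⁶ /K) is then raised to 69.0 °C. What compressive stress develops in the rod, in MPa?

69.1 MPa

ΔT = 46.80 K. Constrained thermal stress σ = E·α·ΔT = 138.0×10³ MPa × 10.7×10⁻⁶ × 46.80 = 69.1 MPa (compressive).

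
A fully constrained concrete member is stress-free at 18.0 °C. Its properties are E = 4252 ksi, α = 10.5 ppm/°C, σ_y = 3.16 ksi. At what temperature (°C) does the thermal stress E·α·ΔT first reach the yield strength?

E = 4252 ksi = 29.32 GPa.
σ_y = 3.16 ksi = 21.79 MPa.
E·α·ΔT = 21.79 MPa ⇒ ΔT = 21.79 / (29.32×10³ × 10.5×10⁻⁶) = 70.78 K.
T = 18.0 + 70.78 = 88.78 °C.

88.8 °C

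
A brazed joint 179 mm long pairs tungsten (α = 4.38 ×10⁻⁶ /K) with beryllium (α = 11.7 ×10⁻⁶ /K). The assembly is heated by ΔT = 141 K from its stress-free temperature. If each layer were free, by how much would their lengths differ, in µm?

Δα = |4.38 − 11.7|×10⁻⁶/K = 7.32×10⁻⁶/K.
ΔL_mismatch = Δα·L·ΔT = 7.32×10⁻⁶ × 179.0 mm × 141.0 K = 185 µm.

185 µm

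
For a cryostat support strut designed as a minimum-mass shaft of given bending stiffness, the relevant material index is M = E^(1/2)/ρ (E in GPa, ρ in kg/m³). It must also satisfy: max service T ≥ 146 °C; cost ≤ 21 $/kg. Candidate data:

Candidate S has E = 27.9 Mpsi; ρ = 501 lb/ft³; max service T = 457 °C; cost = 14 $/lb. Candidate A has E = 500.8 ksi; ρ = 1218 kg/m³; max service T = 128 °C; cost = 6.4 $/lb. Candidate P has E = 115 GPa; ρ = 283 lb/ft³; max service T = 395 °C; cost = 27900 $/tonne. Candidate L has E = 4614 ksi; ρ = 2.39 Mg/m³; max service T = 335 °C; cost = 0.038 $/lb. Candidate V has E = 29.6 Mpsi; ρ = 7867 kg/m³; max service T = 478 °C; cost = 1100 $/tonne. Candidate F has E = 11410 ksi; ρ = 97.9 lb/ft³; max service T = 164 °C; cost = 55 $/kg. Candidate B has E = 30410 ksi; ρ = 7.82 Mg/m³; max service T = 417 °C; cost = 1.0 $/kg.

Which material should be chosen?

candidate L

Screen on constraints: max service T ≥ 146 °C; cost ≤ 21 $/kg. Survivors: candidate L, candidate V, candidate B.
In SI units:
  candidate L: E = 31.81 GPa, ρ = 2390 kg/m³
  candidate V: E = 204.1 GPa, ρ = 7867 kg/m³
  candidate B: E = 209.7 GPa, ρ = 7820 kg/m³
  candidate L: M = 2.36×10⁻³
  candidate B: M = 1.85×10⁻³
  candidate V: M = 1.82×10⁻³
Candidate L has the largest M.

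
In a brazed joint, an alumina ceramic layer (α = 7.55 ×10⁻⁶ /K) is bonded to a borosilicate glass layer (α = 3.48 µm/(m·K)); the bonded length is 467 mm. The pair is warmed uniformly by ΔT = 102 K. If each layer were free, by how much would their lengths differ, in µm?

194 µm

Δα = |7.55 − 3.48|×10⁻⁶/K = 4.07×10⁻⁶/K.
ΔL_mismatch = Δα·L·ΔT = 4.07×10⁻⁶ × 467.0 mm × 102.0 K = 194 µm.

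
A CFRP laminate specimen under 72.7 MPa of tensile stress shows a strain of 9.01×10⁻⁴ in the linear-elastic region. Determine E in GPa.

80.7 GPa

E = σ/ε = 72.7 MPa / 9.01×10⁻⁴ = 80690 MPa = 80.7 GPa.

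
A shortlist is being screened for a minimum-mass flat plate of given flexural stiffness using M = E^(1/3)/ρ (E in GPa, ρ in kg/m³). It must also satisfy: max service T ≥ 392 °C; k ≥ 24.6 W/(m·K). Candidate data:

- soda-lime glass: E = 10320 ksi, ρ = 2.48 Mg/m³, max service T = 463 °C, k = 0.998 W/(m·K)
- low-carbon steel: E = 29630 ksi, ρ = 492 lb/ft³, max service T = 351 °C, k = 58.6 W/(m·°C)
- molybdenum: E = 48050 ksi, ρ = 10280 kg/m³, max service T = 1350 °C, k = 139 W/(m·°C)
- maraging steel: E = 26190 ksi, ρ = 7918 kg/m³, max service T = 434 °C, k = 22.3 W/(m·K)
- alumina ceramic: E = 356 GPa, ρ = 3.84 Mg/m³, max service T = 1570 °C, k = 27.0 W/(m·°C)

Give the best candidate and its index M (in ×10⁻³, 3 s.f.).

alumina ceramic, M = 1.85×10⁻³

Screen on constraints: max service T ≥ 392 °C; k ≥ 24.6 W/(m·K). Survivors: molybdenum, alumina ceramic.
In SI units:
  molybdenum: E = 331.3 GPa, ρ = 10280 kg/m³
  alumina ceramic: E = 356.0 GPa, ρ = 3840 kg/m³
  alumina ceramic: M = 1.85×10⁻³
  molybdenum: M = 0.673×10⁻³
Alumina ceramic ranks first.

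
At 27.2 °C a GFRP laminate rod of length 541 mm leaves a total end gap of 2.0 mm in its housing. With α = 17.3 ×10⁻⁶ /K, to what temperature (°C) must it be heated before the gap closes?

241 °C

α·L₀·ΔT = 2.0 mm ⇒ ΔT = 2.0 / (17.3×10⁻⁶ × 541.0) = 213.7 K.
T = 27.2 + 213.7 = 240.9 °C.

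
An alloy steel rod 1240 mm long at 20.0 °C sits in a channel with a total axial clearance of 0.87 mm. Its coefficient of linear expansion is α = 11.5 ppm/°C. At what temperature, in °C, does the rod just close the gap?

81.0 °C

α·L₀·ΔT = 0.87 mm ⇒ ΔT = 0.87 / (11.5×10⁻⁶ × 1240.0) = 61.01 K.
T = 20.0 + 61.01 = 81.01 °C.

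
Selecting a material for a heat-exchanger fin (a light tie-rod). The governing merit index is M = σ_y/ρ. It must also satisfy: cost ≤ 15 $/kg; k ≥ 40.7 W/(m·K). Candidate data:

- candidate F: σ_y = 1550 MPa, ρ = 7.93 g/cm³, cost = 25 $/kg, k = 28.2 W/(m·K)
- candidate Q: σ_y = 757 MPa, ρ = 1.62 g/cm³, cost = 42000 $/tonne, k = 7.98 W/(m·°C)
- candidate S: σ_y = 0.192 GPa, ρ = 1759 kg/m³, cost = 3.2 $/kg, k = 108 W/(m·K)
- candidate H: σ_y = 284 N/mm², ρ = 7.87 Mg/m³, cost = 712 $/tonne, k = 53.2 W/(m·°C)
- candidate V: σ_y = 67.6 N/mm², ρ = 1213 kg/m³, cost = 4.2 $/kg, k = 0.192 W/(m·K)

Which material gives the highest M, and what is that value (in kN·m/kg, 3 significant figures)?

candidate S, M = 109 kN·m/kg

Screen on constraints: cost ≤ 15 $/kg; k ≥ 40.7 W/(m·K). Survivors: candidate S, candidate H.
In SI units:
  candidate S: σ_y = 192.0 MPa, ρ = 1759 kg/m³
  candidate H: σ_y = 284.0 MPa, ρ = 7870 kg/m³
  candidate S: M = 109 kN·m/kg
  candidate H: M = 36.1 kN·m/kg
Highest index: candidate S.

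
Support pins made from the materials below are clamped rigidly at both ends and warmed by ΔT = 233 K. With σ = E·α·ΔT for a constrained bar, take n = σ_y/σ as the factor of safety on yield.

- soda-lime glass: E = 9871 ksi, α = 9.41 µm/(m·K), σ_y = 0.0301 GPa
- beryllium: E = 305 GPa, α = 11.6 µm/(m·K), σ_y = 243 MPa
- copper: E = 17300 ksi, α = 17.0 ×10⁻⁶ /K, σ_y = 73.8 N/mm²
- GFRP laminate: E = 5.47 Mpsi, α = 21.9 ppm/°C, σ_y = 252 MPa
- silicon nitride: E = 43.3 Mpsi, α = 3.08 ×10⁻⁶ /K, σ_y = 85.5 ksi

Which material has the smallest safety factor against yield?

copper

Per material, after unit conversion:
  soda-lime glass: E = 68.06, α = 9.41, σ_y = 30.10 → σ = 149 MPa, n = 0.202
  beryllium: E = 305.0, α = 11.6, σ_y = 243.0 → σ = 824 MPa, n = 0.295
  copper: E = 119.3, α = 17.0, σ_y = 73.80 → σ = 472 MPa, n = 0.156
  GFRP laminate: E = 37.71, α = 21.9, σ_y = 252.0 → σ = 192 MPa, n = 1.31
  silicon nitride: E = 298.5, α = 3.08, σ_y = 589.5 → σ = 214 MPa, n = 2.75
The minimum is copper at n = 0.156.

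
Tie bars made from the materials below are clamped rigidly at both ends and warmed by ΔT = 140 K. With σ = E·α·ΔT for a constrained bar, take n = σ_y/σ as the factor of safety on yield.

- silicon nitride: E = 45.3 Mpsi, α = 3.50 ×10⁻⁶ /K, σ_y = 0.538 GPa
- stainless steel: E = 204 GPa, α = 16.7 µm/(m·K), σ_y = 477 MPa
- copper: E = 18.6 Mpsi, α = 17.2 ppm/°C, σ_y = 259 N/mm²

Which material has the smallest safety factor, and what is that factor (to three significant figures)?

copper, n = 0.839

With everything in SI (GPa, ×10⁻⁶/K, MPa):
  silicon nitride: E = 312.3, α = 3.50, σ_y = 538.0 → σ = 153 MPa, n = 3.52
  stainless steel: E = 204.0, α = 16.7, σ_y = 477.0 → σ = 477 MPa, n = 1.00
  copper: E = 128.2, α = 17.2, σ_y = 259.0 → σ = 309 MPa, n = 0.839
The minimum is copper at n = 0.839.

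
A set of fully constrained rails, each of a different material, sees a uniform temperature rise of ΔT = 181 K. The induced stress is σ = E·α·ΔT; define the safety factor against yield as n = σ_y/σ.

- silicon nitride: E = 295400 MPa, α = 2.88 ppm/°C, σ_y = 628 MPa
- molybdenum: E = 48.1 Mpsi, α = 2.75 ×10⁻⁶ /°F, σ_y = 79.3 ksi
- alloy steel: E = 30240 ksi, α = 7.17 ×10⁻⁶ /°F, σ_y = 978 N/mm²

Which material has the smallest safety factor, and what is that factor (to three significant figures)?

molybdenum, n = 1.84

With everything in SI (GPa, ×10⁻⁶/K, MPa):
  silicon nitride: E = 295.4, α = 2.88, σ_y = 628.0 → σ = 154 MPa, n = 4.08
  molybdenum: E = 331.6, α = 4.95, σ_y = 546.8 → σ = 297 MPa, n = 1.84
  alloy steel: E = 208.5, α = 12.9, σ_y = 978.0 → σ = 487 MPa, n = 2.01
Smallest n: molybdenum with n = 1.84.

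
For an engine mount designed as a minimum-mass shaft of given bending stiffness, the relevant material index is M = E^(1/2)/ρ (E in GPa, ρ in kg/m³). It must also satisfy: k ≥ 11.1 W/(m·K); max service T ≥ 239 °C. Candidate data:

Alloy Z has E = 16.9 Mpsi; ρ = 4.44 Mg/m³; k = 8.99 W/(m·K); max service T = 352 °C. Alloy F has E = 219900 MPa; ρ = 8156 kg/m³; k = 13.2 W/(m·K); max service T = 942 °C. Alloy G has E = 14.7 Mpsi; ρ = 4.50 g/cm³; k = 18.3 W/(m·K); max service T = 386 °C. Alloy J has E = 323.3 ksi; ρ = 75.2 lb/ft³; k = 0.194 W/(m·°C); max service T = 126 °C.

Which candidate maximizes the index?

alloy G

Screen on constraints: k ≥ 11.1 W/(m·K); max service T ≥ 239 °C. Survivors: alloy F, alloy G.
Normalizing units and computing the index:
  alloy F: E = 219.9 GPa, ρ = 8156 kg/m³
  alloy G: E = 101.4 GPa, ρ = 4500 kg/m³
  alloy G: M = 2.24×10⁻³
  alloy F: M = 1.82×10⁻³
Alloy G ranks first.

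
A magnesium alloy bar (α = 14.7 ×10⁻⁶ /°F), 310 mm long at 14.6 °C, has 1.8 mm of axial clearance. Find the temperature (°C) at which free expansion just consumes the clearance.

234 °C

α = 14.7×10⁻⁶/°F × 9/5 = 26.5×10⁻⁶/K.
α·L₀·ΔT = 1.8 mm ⇒ ΔT = 1.8 / (26.5×10⁻⁶ × 310.0) = 219.4 K.
T = 14.6 + 219.4 = 234.0 °C.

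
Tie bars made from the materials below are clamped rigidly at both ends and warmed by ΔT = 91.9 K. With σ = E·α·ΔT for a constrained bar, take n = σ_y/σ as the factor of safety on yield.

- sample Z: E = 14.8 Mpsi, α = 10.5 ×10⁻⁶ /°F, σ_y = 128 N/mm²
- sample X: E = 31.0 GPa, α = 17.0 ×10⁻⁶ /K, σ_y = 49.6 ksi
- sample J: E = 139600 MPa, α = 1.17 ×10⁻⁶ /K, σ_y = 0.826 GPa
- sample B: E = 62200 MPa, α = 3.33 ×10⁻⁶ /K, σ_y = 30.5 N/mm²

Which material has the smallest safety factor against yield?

sample Z

Converting E to GPa, α to ×10⁻⁶/K, σ_y to MPa, then σ and n for each:
  sample Z: E = 102.0, α = 18.9, σ_y = 128.0 → σ = 177 MPa, n = 0.722
  sample X: E = 31.00, α = 17.0, σ_y = 342.0 → σ = 48.4 MPa, n = 7.06
  sample J: E = 139.6, α = 1.17, σ_y = 826.0 → σ = 15.0 MPa, n = 55.0
  sample B: E = 62.20, α = 3.33, σ_y = 30.50 → σ = 19.0 MPa, n = 1.60
The minimum is sample Z at n = 0.722.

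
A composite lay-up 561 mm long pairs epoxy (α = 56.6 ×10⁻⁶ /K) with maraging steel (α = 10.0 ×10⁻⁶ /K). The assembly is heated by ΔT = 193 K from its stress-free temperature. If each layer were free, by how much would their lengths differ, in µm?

5050 µm

Δα = |56.6 − 10.0|×10⁻⁶/K = 46.6×10⁻⁶/K.
ΔL_mismatch = Δα·L·ΔT = 46.6×10⁻⁶ × 561.0 mm × 193.0 K = 5050 µm.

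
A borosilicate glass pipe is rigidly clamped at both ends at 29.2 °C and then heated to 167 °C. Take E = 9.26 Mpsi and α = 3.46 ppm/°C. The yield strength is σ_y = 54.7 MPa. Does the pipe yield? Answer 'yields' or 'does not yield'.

does not yield

E = 9.26 Mpsi = 63.85 GPa.
ΔT = 137.8 K. Constrained thermal stress σ = E·α·ΔT = 63.85×10³ MPa × 3.46×10⁻⁶ × 137.8 = 30.4 MPa (compressive).
Compare to σ_y = 54.7 MPa: σ < σ_y, so it does not yield.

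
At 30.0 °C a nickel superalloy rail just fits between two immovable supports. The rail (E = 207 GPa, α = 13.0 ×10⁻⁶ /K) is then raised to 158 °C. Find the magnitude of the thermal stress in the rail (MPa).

344 MPa

ΔT = 128.0 K. Constrained thermal stress σ = E·α·ΔT = 207.0×10³ MPa × 13.0×10⁻⁶ × 128.0 = 344 MPa (compressive).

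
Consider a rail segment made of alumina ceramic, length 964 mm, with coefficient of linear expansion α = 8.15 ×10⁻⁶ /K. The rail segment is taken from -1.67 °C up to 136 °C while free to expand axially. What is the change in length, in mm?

1.08 mm

ΔT = 136 − (-1.67) = 137.7 K.
ΔL = α·L₀·ΔT = 8.15×10⁻⁶ × 964 mm × 137.7 K = 1.08 mm.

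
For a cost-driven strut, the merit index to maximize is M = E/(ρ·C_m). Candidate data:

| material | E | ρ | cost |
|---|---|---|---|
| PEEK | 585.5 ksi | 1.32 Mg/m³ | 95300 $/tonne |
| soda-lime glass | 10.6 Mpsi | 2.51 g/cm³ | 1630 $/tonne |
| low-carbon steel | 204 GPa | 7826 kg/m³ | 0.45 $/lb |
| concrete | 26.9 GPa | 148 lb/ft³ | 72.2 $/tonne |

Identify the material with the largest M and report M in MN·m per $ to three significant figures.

concrete, M = 157 MN·m per $

After converting to SI:
  PEEK: E = 4.037 GPa, ρ = 1320 kg/m³, cost = 95.30 $/kg
  soda-lime glass: E = 73.08 GPa, ρ = 2510 kg/m³, cost = 1.630 $/kg
  low-carbon steel: E = 204.0 GPa, ρ = 7826 kg/m³, cost = 0.9921 $/kg
  concrete: E = 26.90 GPa, ρ = 2371 kg/m³, cost = 0.07220 $/kg
  concrete: M = 157 MN·m per $
  low-carbon steel: M = 26.3 MN·m per $
  soda-lime glass: M = 17.9 MN·m per $
  PEEK: M = 0.0321 MN·m per $
Concrete has the largest M.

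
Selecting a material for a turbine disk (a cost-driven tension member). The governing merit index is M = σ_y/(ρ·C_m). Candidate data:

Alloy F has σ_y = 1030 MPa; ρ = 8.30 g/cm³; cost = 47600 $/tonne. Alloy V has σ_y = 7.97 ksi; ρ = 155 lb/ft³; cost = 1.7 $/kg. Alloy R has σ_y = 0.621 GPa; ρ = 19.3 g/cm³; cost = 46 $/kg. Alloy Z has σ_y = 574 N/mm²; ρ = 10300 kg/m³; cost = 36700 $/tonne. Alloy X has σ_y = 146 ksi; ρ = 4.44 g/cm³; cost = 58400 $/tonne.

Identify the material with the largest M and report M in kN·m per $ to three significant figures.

alloy V, M = 13.0 kN·m per $

After converting to SI:
  alloy F: σ_y = 1030 MPa, ρ = 8300 kg/m³, cost = 47.60 $/kg
  alloy V: σ_y = 54.95 MPa, ρ = 2483 kg/m³, cost = 1.700 $/kg
  alloy R: σ_y = 621.0 MPa, ρ = 19300 kg/m³, cost = 46.00 $/kg
  alloy Z: σ_y = 574.0 MPa, ρ = 10300 kg/m³, cost = 36.70 $/kg
  alloy X: σ_y = 1007 MPa, ρ = 4440 kg/m³, cost = 58.40 $/kg
  alloy V: M = 13.0 kN·m per $
  alloy X: M = 3.88 kN·m per $
  alloy F: M = 2.61 kN·m per $
  alloy Z: M = 1.52 kN·m per $
  alloy R: M = 0.699 kN·m per $
Highest index: alloy V.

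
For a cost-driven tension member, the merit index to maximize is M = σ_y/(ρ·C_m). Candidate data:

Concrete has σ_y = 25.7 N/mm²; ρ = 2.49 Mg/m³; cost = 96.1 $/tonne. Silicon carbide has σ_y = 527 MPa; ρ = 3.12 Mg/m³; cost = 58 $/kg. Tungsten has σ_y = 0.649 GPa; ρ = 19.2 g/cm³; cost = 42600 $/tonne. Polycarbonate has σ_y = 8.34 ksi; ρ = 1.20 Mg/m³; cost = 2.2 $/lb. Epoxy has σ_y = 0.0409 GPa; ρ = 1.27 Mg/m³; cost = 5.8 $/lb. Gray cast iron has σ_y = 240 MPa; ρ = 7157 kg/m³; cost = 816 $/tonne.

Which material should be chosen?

Convert each candidate to consistent units, then evaluate M:
  concrete: σ_y = 25.70 MPa, ρ = 2490 kg/m³, cost = 0.09610 $/kg
  silicon carbide: σ_y = 527.0 MPa, ρ = 3120 kg/m³, cost = 58.00 $/kg
  tungsten: σ_y = 649.0 MPa, ρ = 19200 kg/m³, cost = 42.60 $/kg
  polycarbonate: σ_y = 57.50 MPa, ρ = 1200 kg/m³, cost = 4.850 $/kg
  epoxy: σ_y = 40.90 MPa, ρ = 1270 kg/m³, cost = 12.79 $/kg
  gray cast iron: σ_y = 240.0 MPa, ρ = 7157 kg/m³, cost = 0.8160 $/kg
  concrete: M = 107 kN·m per $
  gray cast iron: M = 41.1 kN·m per $
  polycarbonate: M = 9.88 kN·m per $
  silicon carbide: M = 2.91 kN·m per $
  epoxy: M = 2.52 kN·m per $
  tungsten: M = 0.793 kN·m per $
Concrete ranks first.

concrete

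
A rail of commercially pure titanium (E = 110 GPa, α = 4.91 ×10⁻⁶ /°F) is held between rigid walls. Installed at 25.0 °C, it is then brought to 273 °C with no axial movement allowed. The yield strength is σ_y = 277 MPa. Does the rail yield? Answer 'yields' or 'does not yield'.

does not yield

α = 4.91×10⁻⁶/°F × 9/5 = 8.84×10⁻⁶/K.
ΔT = 248.0 K. Constrained thermal stress σ = E·α·ΔT = 110.0×10³ MPa × 8.84×10⁻⁶ × 248.0 = 241 MPa (compressive).
Compare to σ_y = 277 MPa: σ < σ_y, so it does not yield.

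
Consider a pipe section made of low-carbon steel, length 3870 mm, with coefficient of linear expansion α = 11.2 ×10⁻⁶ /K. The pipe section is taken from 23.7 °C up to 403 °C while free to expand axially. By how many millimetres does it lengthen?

16.4 mm

ΔT = 403 − 23.7 = 379.3 K.
ΔL = α·L₀·ΔT = 11.2×10⁻⁶ × 3870 mm × 379.3 K = 16.4 mm.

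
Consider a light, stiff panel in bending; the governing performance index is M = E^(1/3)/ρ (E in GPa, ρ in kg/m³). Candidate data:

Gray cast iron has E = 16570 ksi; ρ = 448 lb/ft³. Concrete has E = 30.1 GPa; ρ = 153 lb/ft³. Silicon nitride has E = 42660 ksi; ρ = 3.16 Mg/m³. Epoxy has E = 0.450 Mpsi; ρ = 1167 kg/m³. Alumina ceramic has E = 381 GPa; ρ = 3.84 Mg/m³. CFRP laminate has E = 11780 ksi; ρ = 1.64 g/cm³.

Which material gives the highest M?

Convert each candidate to consistent units, then evaluate M:
  gray cast iron: E = 114.2 GPa, ρ = 7176 kg/m³
  concrete: E = 30.10 GPa, ρ = 2451 kg/m³
  silicon nitride: E = 294.1 GPa, ρ = 3160 kg/m³
  epoxy: E = 3.103 GPa, ρ = 1167 kg/m³
  alumina ceramic: E = 381.0 GPa, ρ = 3840 kg/m³
  CFRP laminate: E = 81.22 GPa, ρ = 1640 kg/m³
  CFRP laminate: M = 2.64×10⁻³
  silicon nitride: M = 2.10×10⁻³
  alumina ceramic: M = 1.89×10⁻³
  concrete: M = 1.27×10⁻³
  epoxy: M = 1.25×10⁻³
  gray cast iron: M = 0.676×10⁻³
The maximum is for CFRP laminate.

CFRP laminate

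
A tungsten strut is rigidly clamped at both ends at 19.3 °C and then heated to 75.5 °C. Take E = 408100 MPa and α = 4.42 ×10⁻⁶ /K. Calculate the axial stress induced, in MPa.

101 MPa

E = 408100 MPa = 408.1 GPa.
ΔT = 56.20 K. Constrained thermal stress σ = E·α·ΔT = 408.1×10³ MPa × 4.42×10⁻⁶ × 56.20 = 101 MPa (compressive).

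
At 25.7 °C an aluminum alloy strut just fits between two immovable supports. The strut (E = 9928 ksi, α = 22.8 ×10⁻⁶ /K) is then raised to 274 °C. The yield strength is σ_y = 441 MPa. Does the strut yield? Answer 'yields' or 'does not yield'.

E = 9928 ksi = 68.45 GPa.
ΔT = 248.3 K. Constrained thermal stress σ = E·α·ΔT = 68.45×10³ MPa × 22.8×10⁻⁶ × 248.3 = 388 MPa (compressive).
Compare to σ_y = 441 MPa: σ < σ_y, so it does not yield.

does not yield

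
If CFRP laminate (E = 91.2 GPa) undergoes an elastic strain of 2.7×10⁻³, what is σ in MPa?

σ = E·ε = 91200 MPa × 2.7×10⁻³ = 246 MPa.

246 MPa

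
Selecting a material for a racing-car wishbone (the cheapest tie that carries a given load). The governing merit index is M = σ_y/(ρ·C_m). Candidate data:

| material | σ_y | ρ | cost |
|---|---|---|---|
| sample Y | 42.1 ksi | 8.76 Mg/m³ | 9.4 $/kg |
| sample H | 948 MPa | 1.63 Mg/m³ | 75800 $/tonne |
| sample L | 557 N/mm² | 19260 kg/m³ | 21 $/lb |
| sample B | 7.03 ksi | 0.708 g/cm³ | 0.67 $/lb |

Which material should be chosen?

In SI units:
  sample Y: σ_y = 290.3 MPa, ρ = 8760 kg/m³, cost = 9.400 $/kg
  sample H: σ_y = 948.0 MPa, ρ = 1630 kg/m³, cost = 75.80 $/kg
  sample L: σ_y = 557.0 MPa, ρ = 19260 kg/m³, cost = 46.30 $/kg
  sample B: σ_y = 48.47 MPa, ρ = 708.0 kg/m³, cost = 1.477 $/kg
  sample B: M = 46.3 kN·m per $
  sample H: M = 7.67 kN·m per $
  sample Y: M = 3.53 kN·m per $
  sample L: M = 0.625 kN·m per $
Highest index: sample B.

sample B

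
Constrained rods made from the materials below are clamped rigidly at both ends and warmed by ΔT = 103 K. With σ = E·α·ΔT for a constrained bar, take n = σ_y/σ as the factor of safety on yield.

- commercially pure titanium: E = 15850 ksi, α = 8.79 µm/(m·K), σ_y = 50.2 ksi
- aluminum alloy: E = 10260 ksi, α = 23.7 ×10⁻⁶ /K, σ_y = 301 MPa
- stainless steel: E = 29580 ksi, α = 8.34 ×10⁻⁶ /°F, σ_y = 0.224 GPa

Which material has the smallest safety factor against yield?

Converting E to GPa, α to ×10⁻⁶/K, σ_y to MPa, then σ and n for each:
  commercially pure titanium: E = 109.3, α = 8.79, σ_y = 346.1 → σ = 98.9 MPa, n = 3.50
  aluminum alloy: E = 70.74, α = 23.7, σ_y = 301.0 → σ = 173 MPa, n = 1.74
  stainless steel: E = 203.9, α = 15.0, σ_y = 224.0 → σ = 315 MPa, n = 0.710
Stainless steel has the lowest safety factor, n = 0.710.

stainless steel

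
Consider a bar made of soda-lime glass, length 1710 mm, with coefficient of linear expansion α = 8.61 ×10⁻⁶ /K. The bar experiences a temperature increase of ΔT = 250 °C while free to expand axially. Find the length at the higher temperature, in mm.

1713.7 mm

ΔL = α·L₀·ΔT = 8.61×10⁻⁶ × 1710 mm × 250.0 K = 3.68 mm.
L = L₀ + ΔL = 1710 + 3.68 = 1713.7 mm.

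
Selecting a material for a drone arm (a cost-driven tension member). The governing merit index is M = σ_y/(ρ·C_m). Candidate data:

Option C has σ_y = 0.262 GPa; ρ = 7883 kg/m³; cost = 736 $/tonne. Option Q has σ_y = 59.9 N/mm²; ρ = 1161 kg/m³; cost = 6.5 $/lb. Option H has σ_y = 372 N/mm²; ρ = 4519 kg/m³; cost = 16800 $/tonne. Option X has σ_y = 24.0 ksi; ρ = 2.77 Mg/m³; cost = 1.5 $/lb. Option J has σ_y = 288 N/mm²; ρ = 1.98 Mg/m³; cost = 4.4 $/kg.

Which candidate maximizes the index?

In SI units:
  option C: σ_y = 262.0 MPa, ρ = 7883 kg/m³, cost = 0.7360 $/kg
  option Q: σ_y = 59.90 MPa, ρ = 1161 kg/m³, cost = 14.33 $/kg
  option H: σ_y = 372.0 MPa, ρ = 4519 kg/m³, cost = 16.80 $/kg
  option X: σ_y = 165.5 MPa, ρ = 2770 kg/m³, cost = 3.307 $/kg
  option J: σ_y = 288.0 MPa, ρ = 1980 kg/m³, cost = 4.400 $/kg
  option C: M = 45.2 kN·m per $
  option J: M = 33.1 kN·m per $
  option X: M = 18.1 kN·m per $
  option H: M = 4.90 kN·m per $
  option Q: M = 3.60 kN·m per $
The maximum is for option C.

option C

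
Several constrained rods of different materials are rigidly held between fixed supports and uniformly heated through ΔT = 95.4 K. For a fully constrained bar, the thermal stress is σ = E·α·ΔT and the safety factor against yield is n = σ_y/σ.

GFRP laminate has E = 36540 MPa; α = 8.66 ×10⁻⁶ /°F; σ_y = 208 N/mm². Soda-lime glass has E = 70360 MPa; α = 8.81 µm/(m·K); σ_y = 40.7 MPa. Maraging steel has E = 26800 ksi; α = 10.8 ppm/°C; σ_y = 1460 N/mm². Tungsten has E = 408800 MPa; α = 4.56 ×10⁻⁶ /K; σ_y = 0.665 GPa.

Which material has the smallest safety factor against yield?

In consistent units (E in GPa, α in ×10⁻⁶/K, σ_y in MPa):
  GFRP laminate: E = 36.54, α = 15.6, σ_y = 208.0 → σ = 54.3 MPa, n = 3.83
  soda-lime glass: E = 70.36, α = 8.81, σ_y = 40.70 → σ = 59.1 MPa, n = 0.688
  maraging steel: E = 184.8, α = 10.8, σ_y = 1460 → σ = 190 MPa, n = 7.67
  tungsten: E = 408.8, α = 4.56, σ_y = 665.0 → σ = 178 MPa, n = 3.74
Smallest n: soda-lime glass with n = 0.688.

soda-lime glass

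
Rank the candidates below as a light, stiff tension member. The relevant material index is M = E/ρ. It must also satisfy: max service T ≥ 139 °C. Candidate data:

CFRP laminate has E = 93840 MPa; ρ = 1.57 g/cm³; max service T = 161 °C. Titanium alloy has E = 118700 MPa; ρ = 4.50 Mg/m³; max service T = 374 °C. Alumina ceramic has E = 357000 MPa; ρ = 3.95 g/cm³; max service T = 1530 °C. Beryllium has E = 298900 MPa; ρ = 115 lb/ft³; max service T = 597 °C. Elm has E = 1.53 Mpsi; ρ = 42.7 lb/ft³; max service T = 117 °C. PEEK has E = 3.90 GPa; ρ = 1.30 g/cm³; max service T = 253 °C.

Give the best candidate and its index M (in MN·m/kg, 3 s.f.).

beryllium, M = 162 MN·m/kg

Screen on constraints: max service T ≥ 139 °C. Survivors: CFRP laminate, titanium alloy, alumina ceramic, beryllium, PEEK.
Normalizing units and computing the index:
  CFRP laminate: E = 93.84 GPa, ρ = 1570 kg/m³
  titanium alloy: E = 118.7 GPa, ρ = 4500 kg/m³
  alumina ceramic: E = 357.0 GPa, ρ = 3950 kg/m³
  beryllium: E = 298.9 GPa, ρ = 1842 kg/m³
  PEEK: E = 3.900 GPa, ρ = 1300 kg/m³
  beryllium: M = 162 MN·m/kg
  alumina ceramic: M = 90.4 MN·m/kg
  CFRP laminate: M = 59.8 MN·m/kg
  titanium alloy: M = 26.4 MN·m/kg
  PEEK: M = 3.00 MN·m/kg
The maximum is for beryllium.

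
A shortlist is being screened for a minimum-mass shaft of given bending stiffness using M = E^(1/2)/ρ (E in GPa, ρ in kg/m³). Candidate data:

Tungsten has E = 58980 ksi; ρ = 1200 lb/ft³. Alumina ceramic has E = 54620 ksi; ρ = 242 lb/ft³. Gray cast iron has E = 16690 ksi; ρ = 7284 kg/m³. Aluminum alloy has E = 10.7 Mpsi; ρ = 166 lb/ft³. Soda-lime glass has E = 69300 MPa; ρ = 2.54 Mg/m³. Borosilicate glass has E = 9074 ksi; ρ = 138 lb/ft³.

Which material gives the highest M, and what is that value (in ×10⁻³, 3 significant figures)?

alumina ceramic, M = 5.01×10⁻³

After converting to SI:
  tungsten: E = 406.7 GPa, ρ = 19220 kg/m³
  alumina ceramic: E = 376.6 GPa, ρ = 3876 kg/m³
  gray cast iron: E = 115.1 GPa, ρ = 7284 kg/m³
  aluminum alloy: E = 73.77 GPa, ρ = 2659 kg/m³
  soda-lime glass: E = 69.30 GPa, ρ = 2540 kg/m³
  borosilicate glass: E = 62.56 GPa, ρ = 2211 kg/m³
  alumina ceramic: M = 5.01×10⁻³
  borosilicate glass: M = 3.58×10⁻³
  soda-lime glass: M = 3.28×10⁻³
  aluminum alloy: M = 3.23×10⁻³
  gray cast iron: M = 1.47×10⁻³
  tungsten: M = 1.05×10⁻³
Alumina ceramic has the largest M.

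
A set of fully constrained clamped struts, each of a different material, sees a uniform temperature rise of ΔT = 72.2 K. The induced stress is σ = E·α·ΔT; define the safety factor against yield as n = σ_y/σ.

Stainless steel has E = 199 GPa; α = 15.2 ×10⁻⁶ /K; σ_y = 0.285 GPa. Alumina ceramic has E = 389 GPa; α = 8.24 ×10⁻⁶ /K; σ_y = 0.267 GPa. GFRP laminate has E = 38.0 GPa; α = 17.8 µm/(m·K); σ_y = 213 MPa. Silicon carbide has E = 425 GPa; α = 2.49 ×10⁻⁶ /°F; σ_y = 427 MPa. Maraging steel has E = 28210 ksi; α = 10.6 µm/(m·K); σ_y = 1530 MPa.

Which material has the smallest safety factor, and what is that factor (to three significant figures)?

alumina ceramic, n = 1.15

Converting E to GPa, α to ×10⁻⁶/K, σ_y to MPa, then σ and n for each:
  stainless steel: E = 199.0, α = 15.2, σ_y = 285.0 → σ = 218 MPa, n = 1.31
  alumina ceramic: E = 389.0, α = 8.24, σ_y = 267.0 → σ = 231 MPa, n = 1.15
  GFRP laminate: E = 38.00, α = 17.8, σ_y = 213.0 → σ = 48.8 MPa, n = 4.36
  silicon carbide: E = 425.0, α = 4.48, σ_y = 427.0 → σ = 138 MPa, n = 3.10
  maraging steel: E = 194.5, α = 10.6, σ_y = 1530 → σ = 149 MPa, n = 10.3
Smallest n: alumina ceramic with n = 1.15.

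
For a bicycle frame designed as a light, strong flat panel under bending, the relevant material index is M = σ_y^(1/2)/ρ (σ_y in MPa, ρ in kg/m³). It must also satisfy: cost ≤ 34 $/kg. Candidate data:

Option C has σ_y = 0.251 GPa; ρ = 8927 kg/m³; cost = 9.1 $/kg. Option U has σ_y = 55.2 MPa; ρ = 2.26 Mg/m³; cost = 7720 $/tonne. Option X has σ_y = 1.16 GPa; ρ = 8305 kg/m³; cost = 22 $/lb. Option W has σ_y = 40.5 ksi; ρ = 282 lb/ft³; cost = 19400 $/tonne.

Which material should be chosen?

Screen on constraints: cost ≤ 34 $/kg. Survivors: option C, option U, option W.
After converting to SI:
  option C: σ_y = 251.0 MPa, ρ = 8927 kg/m³
  option U: σ_y = 55.20 MPa, ρ = 2260 kg/m³
  option W: σ_y = 279.2 MPa, ρ = 4517 kg/m³
  option W: M = 3.70×10⁻³
  option U: M = 3.29×10⁻³
  option C: M = 1.77×10⁻³
Option W ranks first.

option W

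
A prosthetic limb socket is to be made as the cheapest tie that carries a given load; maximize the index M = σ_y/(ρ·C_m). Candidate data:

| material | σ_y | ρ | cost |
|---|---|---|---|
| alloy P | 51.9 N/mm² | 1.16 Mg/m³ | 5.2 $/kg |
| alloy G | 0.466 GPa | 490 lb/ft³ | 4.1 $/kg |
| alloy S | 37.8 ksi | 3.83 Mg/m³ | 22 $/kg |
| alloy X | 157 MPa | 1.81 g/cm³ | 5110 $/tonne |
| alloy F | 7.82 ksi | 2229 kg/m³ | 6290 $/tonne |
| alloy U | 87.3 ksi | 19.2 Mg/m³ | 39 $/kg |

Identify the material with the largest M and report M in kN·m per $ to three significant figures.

alloy X, M = 17.0 kN·m per $

In SI units:
  alloy P: σ_y = 51.90 MPa, ρ = 1160 kg/m³, cost = 5.200 $/kg
  alloy G: σ_y = 466.0 MPa, ρ = 7849 kg/m³, cost = 4.100 $/kg
  alloy S: σ_y = 260.6 MPa, ρ = 3830 kg/m³, cost = 22.00 $/kg
  alloy X: σ_y = 157.0 MPa, ρ = 1810 kg/m³, cost = 5.110 $/kg
  alloy F: σ_y = 53.92 MPa, ρ = 2229 kg/m³, cost = 6.290 $/kg
  alloy U: σ_y = 601.9 MPa, ρ = 19200 kg/m³, cost = 39.00 $/kg
  alloy X: M = 17.0 kN·m per $
  alloy G: M = 14.5 kN·m per $
  alloy P: M = 8.60 kN·m per $
  alloy F: M = 3.85 kN·m per $
  alloy S: M = 3.09 kN·m per $
  alloy U: M = 0.804 kN·m per $
Alloy X ranks first.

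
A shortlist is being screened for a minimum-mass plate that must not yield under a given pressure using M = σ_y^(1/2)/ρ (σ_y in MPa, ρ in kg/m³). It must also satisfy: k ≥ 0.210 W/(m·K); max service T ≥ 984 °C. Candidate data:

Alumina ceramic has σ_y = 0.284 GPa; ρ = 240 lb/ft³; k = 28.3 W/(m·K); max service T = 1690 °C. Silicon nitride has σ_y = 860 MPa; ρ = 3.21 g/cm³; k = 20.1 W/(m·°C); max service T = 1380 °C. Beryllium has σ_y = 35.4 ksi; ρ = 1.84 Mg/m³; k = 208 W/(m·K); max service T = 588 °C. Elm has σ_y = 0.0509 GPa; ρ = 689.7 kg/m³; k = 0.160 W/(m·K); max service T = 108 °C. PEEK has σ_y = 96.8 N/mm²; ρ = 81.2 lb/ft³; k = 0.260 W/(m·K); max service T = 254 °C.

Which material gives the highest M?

silicon nitride

Screen on constraints: k ≥ 0.210 W/(m·K); max service T ≥ 984 °C. Survivors: alumina ceramic, silicon nitride.
In SI units:
  alumina ceramic: σ_y = 284.0 MPa, ρ = 3844 kg/m³
  silicon nitride: σ_y = 860.0 MPa, ρ = 3210 kg/m³
  silicon nitride: M = 9.14×10⁻³
  alumina ceramic: M = 4.38×10⁻³
Silicon nitride has the largest M.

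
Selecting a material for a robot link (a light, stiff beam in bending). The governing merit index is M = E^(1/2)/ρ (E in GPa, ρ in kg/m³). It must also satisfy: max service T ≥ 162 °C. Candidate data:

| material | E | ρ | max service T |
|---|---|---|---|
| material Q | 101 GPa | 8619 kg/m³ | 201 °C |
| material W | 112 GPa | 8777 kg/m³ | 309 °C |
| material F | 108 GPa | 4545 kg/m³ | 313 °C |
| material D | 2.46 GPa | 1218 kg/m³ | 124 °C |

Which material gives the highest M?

material F

Screen on constraints: max service T ≥ 162 °C. Survivors: material Q, material W, material F.
Per-candidate index values:
  material F: M = 2.29×10⁻³
  material W: M = 1.21×10⁻³
  material Q: M = 1.17×10⁻³
Material F ranks first.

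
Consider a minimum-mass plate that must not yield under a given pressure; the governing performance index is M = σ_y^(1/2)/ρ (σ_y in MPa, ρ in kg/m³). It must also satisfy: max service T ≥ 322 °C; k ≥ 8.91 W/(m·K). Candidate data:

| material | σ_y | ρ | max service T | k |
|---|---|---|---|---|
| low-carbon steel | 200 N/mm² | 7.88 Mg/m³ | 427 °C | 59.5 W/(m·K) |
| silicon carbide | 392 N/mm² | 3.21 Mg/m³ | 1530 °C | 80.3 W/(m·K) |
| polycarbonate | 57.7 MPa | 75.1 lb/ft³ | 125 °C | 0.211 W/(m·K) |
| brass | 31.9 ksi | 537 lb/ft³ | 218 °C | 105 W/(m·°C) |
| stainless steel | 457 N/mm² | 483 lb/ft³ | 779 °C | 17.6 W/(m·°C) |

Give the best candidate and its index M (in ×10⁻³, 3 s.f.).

silicon carbide, M = 6.17×10⁻³

Screen on constraints: max service T ≥ 322 °C; k ≥ 8.91 W/(m·K). Survivors: low-carbon steel, silicon carbide, stainless steel.
In SI units:
  low-carbon steel: σ_y = 200.0 MPa, ρ = 7880 kg/m³
  silicon carbide: σ_y = 392.0 MPa, ρ = 3210 kg/m³
  stainless steel: σ_y = 457.0 MPa, ρ = 7737 kg/m³
  silicon carbide: M = 6.17×10⁻³
  stainless steel: M = 2.76×10⁻³
  low-carbon steel: M = 1.79×10⁻³
Silicon carbide has the largest M.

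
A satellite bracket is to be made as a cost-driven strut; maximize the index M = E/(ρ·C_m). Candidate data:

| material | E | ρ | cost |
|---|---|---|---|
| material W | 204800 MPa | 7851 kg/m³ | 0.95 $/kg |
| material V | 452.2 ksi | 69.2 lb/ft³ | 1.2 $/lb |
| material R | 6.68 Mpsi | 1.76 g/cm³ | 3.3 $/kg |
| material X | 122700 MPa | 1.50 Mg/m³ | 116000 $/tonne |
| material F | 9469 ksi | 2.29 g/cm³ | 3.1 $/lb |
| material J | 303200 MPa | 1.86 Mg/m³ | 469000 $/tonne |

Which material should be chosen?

material W

Putting every candidate on a common basis:
  material W: E = 204.8 GPa, ρ = 7851 kg/m³, cost = 0.9500 $/kg
  material V: E = 3.118 GPa, ρ = 1108 kg/m³, cost = 2.646 $/kg
  material R: E = 46.06 GPa, ρ = 1760 kg/m³, cost = 3.300 $/kg
  material X: E = 122.7 GPa, ρ = 1500 kg/m³, cost = 116.0 $/kg
  material F: E = 65.29 GPa, ρ = 2290 kg/m³, cost = 6.834 $/kg
  material J: E = 303.2 GPa, ρ = 1860 kg/m³, cost = 469.0 $/kg
  material W: M = 27.5 MN·m per $
  material R: M = 7.93 MN·m per $
  material F: M = 4.17 MN·m per $
  material V: M = 1.06 MN·m per $
  material X: M = 0.705 MN·m per $
  material J: M = 0.348 MN·m per $
Material W ranks first.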